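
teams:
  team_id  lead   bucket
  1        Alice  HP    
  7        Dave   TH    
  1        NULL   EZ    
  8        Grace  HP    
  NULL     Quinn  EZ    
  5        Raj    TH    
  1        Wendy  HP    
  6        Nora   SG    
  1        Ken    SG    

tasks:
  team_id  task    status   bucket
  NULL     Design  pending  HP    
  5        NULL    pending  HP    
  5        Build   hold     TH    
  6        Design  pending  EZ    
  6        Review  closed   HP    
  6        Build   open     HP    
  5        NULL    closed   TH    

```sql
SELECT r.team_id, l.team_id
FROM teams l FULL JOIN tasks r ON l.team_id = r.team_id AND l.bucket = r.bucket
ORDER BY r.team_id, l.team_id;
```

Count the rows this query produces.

15

FULL OUTER JOIN keeps every row from both sides; unmatched rows get NULL for the other side's columns.
Matching on l.team_id = r.team_id AND l.bucket = r.bucket. A NULL in a compared column never satisfies the condition.
Matched pairs: 2; unmatched l rows kept: 8; unmatched r rows kept: 5.
Total: 2 matched + 13 padded = 15 rows.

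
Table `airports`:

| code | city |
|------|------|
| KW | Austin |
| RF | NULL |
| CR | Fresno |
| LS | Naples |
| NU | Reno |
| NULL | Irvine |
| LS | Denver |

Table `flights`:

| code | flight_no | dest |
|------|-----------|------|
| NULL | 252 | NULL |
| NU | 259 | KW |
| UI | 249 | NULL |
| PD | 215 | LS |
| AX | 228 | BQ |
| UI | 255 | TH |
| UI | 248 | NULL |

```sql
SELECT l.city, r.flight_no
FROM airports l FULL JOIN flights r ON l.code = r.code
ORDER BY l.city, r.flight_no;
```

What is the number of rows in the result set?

13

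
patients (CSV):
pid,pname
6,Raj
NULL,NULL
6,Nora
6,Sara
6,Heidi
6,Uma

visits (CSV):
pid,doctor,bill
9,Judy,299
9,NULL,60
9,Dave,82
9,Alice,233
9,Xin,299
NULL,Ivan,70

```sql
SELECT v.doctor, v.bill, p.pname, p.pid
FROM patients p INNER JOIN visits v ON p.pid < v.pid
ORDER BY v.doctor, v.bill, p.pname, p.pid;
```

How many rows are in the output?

25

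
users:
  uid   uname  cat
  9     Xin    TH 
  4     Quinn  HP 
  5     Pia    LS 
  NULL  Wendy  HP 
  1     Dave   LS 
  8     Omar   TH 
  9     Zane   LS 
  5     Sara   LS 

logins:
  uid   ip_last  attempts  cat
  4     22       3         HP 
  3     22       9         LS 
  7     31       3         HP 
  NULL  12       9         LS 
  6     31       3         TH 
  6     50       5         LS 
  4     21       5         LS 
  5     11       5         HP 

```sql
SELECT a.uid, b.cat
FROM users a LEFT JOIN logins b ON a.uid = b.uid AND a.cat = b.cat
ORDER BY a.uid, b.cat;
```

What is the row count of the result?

LEFT JOIN keeps every row from `users`; unmatched rows get NULL for `logins`'s columns.
Matching on a.uid = b.uid AND a.cat = b.cat. A NULL in a compared column never satisfies the condition.
- a (uid=9, cat=TH) has no partner → padded with NULL.
- a (uid=4, cat=HP) pairs with 1 row(s) of b.
- a (uid=5, cat=LS) has no partner → padded with NULL.
- a (uid=NULL, cat=HP) has no partner → padded with NULL.
- a (uid=1, cat=LS) has no partner → padded with NULL.
- a (uid=8, cat=TH) has no partner → padded with NULL.
- a (uid=9, cat=LS) has no partner → padded with NULL.
- a (uid=5, cat=LS) has no partner → padded with NULL.
Total: 1 matched + 7 padded = 8 rows.

8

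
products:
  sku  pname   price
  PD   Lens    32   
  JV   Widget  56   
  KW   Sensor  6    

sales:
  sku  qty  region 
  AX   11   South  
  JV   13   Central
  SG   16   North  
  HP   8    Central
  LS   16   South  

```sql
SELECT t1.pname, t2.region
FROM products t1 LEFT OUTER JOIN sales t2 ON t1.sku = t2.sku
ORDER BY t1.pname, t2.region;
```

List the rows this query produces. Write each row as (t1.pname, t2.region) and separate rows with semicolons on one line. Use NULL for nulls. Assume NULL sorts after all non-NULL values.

(Lens, NULL); (Sensor, NULL); (Widget, Central)

LEFT JOIN keeps every row from `products`; unmatched rows get NULL for `sales`'s columns.
Matching on t1.sku = t2.sku.
Matched pairs: 1; unmatched t1 rows kept: 2.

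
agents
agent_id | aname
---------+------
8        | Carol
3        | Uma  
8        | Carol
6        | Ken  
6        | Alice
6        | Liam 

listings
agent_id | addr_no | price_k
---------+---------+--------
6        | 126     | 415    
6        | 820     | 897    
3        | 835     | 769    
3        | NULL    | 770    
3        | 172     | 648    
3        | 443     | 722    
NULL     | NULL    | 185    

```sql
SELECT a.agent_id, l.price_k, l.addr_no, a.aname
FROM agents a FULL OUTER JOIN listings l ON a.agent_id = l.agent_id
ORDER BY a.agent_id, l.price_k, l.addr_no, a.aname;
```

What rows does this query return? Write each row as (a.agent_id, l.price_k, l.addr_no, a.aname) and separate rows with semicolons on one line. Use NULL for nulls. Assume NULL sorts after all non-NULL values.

(3, 648, 172, Uma); (3, 722, 443, Uma); (3, 769, 835, Uma); (3, 770, NULL, Uma); (6, 415, 126, Alice); (6, 415, 126, Ken); (6, 415, 126, Liam); (6, 897, 820, Alice); (6, 897, 820, Ken); (6, 897, 820, Liam); (8, NULL, NULL, Carol); (8, NULL, NULL, Carol); (NULL, 185, NULL, NULL)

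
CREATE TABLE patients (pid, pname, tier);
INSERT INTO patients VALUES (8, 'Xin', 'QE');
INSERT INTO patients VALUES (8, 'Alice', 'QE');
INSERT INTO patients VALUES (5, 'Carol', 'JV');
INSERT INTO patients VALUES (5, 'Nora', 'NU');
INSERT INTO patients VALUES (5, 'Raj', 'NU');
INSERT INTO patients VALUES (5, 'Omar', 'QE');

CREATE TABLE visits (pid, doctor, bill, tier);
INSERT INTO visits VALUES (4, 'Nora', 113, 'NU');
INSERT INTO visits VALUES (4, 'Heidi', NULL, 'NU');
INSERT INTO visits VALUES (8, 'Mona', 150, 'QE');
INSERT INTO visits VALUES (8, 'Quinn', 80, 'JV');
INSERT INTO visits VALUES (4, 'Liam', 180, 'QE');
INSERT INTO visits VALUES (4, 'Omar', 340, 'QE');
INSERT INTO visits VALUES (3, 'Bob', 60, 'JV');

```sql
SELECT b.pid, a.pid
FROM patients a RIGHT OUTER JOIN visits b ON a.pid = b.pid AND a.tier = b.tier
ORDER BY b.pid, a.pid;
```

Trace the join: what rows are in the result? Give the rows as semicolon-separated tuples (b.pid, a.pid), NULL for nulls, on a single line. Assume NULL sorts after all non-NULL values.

(3, NULL); (4, NULL); (4, NULL); (4, NULL); (4, NULL); (8, 8); (8, 8); (8, NULL)

RIGHT JOIN keeps every row from `visits`; unmatched rows get NULL for `patients`'s columns.
Matching on a.pid = b.pid AND a.tier = b.tier.
Matched pairs: 2; unmatched b rows kept: 6.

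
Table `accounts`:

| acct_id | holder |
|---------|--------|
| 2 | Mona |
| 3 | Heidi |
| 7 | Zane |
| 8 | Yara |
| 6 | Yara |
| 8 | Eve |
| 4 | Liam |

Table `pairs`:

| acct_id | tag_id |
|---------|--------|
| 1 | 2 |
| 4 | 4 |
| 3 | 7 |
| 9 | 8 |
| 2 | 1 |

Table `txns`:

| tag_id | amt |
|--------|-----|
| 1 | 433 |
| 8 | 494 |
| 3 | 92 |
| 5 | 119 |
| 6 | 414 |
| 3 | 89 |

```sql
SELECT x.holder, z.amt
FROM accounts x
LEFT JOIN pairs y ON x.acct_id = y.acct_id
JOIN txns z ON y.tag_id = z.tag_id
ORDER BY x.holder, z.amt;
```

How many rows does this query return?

1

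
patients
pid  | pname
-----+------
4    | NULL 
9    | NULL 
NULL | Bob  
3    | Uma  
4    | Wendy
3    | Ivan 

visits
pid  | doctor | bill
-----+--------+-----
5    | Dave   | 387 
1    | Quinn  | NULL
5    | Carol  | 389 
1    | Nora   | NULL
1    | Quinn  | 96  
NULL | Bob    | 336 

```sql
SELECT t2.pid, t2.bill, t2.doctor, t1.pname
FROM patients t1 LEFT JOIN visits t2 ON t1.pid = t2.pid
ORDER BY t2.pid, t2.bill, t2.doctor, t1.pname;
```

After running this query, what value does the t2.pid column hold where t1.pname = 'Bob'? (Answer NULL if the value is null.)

NULL

LEFT JOIN keeps every row from `patients`; unmatched rows get NULL for `visits`'s columns.
Matching on t1.pid = t2.pid. A NULL in a compared column never satisfies the condition.
Matched pairs: 0; unmatched t1 rows kept: 6.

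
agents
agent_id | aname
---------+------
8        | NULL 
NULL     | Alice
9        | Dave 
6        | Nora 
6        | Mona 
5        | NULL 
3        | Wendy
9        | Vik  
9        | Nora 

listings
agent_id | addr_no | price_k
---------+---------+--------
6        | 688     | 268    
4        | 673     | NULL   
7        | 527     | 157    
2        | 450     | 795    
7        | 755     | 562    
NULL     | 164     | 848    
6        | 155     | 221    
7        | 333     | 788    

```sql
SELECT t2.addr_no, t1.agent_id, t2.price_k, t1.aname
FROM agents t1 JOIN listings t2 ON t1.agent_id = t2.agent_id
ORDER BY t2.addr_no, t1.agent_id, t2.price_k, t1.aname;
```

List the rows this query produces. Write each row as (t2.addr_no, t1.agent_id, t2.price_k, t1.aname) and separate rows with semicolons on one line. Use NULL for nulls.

(155, 6, 221, Mona); (155, 6, 221, Nora); (688, 6, 268, Mona); (688, 6, 268, Nora)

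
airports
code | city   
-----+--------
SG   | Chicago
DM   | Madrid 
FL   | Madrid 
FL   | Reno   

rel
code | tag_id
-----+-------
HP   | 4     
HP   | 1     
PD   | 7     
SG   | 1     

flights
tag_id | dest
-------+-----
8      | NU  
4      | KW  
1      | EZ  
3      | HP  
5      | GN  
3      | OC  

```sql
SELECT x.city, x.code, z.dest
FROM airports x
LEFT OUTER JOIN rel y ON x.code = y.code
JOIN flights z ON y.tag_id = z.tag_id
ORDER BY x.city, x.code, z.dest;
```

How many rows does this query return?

1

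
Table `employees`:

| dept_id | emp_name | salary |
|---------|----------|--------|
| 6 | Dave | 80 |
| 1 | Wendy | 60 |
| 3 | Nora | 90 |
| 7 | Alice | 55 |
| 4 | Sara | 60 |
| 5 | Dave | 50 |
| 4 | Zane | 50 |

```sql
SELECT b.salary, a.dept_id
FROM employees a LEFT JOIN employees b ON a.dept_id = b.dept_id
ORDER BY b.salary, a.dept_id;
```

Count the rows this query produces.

LEFT JOIN keeps every row from `employees a`; unmatched rows get NULL for `employees b`'s columns.
Matching on a.dept_id = b.dept_id.
- a (dept_id=6) pairs with 1 row(s) of b.
- a (dept_id=1) pairs with 1 row(s) of b.
- a (dept_id=3) pairs with 1 row(s) of b.
- a (dept_id=7) pairs with 1 row(s) of b.
- a (dept_id=4) pairs with 2 row(s) of b.
- a (dept_id=5) pairs with 1 row(s) of b.
- a (dept_id=4) pairs with 2 row(s) of b.
Total: 9 rows.

9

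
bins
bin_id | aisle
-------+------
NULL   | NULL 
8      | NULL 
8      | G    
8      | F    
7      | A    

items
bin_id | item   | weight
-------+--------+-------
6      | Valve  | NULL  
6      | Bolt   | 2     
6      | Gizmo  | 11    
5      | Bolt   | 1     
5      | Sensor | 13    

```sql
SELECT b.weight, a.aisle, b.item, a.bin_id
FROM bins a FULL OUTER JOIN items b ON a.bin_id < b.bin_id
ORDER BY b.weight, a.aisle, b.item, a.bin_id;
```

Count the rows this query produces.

10

FULL OUTER JOIN keeps every row from both sides; unmatched rows get NULL for the other side's columns.
Matching on a.bin_id < b.bin_id. A NULL in a compared column never satisfies the condition.
Matched pairs: 0; unmatched a rows kept: 5; unmatched b rows kept: 5.
Total: 0 matched + 10 padded = 10 rows.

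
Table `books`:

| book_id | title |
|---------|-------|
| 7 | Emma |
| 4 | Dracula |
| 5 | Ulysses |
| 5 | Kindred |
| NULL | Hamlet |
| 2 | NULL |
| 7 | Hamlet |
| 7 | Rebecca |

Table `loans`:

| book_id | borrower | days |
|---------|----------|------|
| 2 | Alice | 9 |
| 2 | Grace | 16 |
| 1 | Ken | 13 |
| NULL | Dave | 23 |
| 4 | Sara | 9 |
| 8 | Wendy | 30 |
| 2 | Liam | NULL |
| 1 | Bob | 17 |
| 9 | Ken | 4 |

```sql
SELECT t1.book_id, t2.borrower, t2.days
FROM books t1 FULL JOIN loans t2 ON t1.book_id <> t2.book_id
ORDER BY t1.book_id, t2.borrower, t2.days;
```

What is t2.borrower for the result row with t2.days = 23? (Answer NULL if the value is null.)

FULL OUTER JOIN keeps every row from both sides; unmatched rows get NULL for the other side's columns.
Matching on t1.book_id <> t2.book_id. A NULL in a compared column never satisfies the condition.
Matched pairs: 52; unmatched t1 rows kept: 1; unmatched t2 rows kept: 1.

Dave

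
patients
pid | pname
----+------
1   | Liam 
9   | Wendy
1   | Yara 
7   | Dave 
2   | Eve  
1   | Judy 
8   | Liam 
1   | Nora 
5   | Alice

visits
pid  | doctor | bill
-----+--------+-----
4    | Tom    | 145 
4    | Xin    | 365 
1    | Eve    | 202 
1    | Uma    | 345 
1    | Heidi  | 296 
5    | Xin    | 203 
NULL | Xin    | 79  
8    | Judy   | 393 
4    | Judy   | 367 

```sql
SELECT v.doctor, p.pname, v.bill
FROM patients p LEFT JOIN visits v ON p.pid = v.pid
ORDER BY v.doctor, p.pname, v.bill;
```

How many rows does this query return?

LEFT JOIN keeps every row from `patients`; unmatched rows get NULL for `visits`'s columns.
Matching on p.pid = v.pid. A NULL in a compared column never satisfies the condition.
Matched pairs: 14; unmatched p rows kept: 3.
Total: 14 matched + 3 padded = 17 rows.

17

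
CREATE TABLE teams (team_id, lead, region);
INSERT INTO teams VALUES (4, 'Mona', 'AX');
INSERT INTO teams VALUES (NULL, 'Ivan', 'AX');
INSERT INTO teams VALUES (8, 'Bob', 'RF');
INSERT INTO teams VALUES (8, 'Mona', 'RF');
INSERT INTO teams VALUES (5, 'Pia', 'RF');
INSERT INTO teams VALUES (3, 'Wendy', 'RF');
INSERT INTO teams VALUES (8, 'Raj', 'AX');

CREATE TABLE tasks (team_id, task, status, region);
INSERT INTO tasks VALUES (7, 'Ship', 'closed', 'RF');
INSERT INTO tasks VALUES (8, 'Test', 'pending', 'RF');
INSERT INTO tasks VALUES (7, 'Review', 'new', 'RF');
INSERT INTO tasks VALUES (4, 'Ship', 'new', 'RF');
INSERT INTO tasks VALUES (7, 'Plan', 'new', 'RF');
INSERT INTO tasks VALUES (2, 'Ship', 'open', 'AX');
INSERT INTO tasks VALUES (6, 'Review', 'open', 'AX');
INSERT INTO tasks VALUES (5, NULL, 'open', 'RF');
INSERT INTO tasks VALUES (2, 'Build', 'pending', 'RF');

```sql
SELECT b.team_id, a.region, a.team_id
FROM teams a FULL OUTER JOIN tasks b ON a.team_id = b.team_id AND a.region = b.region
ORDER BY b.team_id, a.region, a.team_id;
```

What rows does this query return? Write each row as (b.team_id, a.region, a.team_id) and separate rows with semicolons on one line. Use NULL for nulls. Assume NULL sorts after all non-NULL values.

FULL OUTER JOIN keeps every row from both sides; unmatched rows get NULL for the other side's columns.
Matching on a.team_id = b.team_id AND a.region = b.region. A NULL in a compared column never satisfies the condition.
- a (team_id=4, region=AX) has no partner → padded with NULL.
- a (team_id=NULL, region=AX) has no partner → padded with NULL.
- a (team_id=8, region=RF) pairs with 1 row(s) of b.
- a (team_id=8, region=RF) pairs with 1 row(s) of b.
- a (team_id=5, region=RF) pairs with 1 row(s) of b.
- a (team_id=3, region=RF) has no partner → padded with NULL.
- a (team_id=8, region=AX) has no partner → padded with NULL.
- 7 row(s) from b found no a partner → padded with NULL.

(2, NULL, NULL); (2, NULL, NULL); (4, NULL, NULL); (5, RF, 5); (6, NULL, NULL); (7, NULL, NULL); (7, NULL, NULL); (7, NULL, NULL); (8, RF, 8); (8, RF, 8); (NULL, AX, 4); (NULL, AX, 8); (NULL, AX, NULL); (NULL, RF, 3)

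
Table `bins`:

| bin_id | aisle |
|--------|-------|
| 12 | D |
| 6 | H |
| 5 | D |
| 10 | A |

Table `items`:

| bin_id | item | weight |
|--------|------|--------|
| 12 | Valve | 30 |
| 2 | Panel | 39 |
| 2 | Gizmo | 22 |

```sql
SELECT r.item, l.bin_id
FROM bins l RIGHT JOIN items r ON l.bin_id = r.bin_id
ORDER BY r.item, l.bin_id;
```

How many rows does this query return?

3

RIGHT JOIN keeps every row from `items`; unmatched rows get NULL for `bins`'s columns.
Matching on l.bin_id = r.bin_id.
Matched pairs: 1; unmatched r rows kept: 2.
Total: 1 matched + 2 padded = 3 rows.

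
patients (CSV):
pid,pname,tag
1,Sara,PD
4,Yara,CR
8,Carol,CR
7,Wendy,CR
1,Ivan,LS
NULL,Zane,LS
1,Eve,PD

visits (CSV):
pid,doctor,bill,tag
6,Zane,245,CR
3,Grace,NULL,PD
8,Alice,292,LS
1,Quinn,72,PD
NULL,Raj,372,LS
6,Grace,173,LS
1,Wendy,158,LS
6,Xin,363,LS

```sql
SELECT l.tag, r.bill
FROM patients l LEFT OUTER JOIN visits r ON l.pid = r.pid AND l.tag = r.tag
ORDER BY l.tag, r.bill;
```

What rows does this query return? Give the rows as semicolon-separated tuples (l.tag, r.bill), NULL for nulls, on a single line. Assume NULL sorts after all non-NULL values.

(CR, NULL); (CR, NULL); (CR, NULL); (LS, 158); (LS, NULL); (PD, 72); (PD, 72)

LEFT JOIN keeps every row from `patients`; unmatched rows get NULL for `visits`'s columns.
Matching on l.pid = r.pid AND l.tag = r.tag. A NULL in a compared column never satisfies the condition.
- l[0] pid=1, tag=PD → 1 match(es) in r → 1 row(s).
- l[1] pid=4, tag=CR → no match; kept with NULLs on the r side.
- l[2] pid=8, tag=CR → no match; kept with NULLs on the r side.
- l[3] pid=7, tag=CR → no match; kept with NULLs on the r side.
- l[4] pid=1, tag=LS → 1 match(es) in r → 1 row(s).
- l[5] pid=NULL, tag=LS → no match; kept with NULLs on the r side.
- l[6] pid=1, tag=PD → 1 match(es) in r → 1 row(s).
After projecting and ordering:
l.tag | r.bill
CR | NULL
CR | NULL
CR | NULL
LS | 158
LS | NULL
PD | 72
PD | 72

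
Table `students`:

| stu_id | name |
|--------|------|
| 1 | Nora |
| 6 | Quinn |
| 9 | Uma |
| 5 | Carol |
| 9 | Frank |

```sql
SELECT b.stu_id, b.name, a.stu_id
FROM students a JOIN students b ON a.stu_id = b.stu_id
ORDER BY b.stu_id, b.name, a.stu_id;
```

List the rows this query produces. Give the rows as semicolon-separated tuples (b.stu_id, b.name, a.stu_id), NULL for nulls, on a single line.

(1, Nora, 1); (5, Carol, 5); (6, Quinn, 6); (9, Frank, 9); (9, Frank, 9); (9, Uma, 9); (9, Uma, 9)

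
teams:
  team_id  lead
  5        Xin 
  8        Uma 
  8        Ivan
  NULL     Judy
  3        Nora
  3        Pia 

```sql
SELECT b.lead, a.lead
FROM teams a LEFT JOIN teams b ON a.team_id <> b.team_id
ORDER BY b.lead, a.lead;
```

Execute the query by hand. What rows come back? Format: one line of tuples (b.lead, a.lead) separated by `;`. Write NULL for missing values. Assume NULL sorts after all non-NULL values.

(Ivan, Nora); (Ivan, Pia); (Ivan, Xin); (Nora, Ivan); (Nora, Uma); (Nora, Xin); (Pia, Ivan); (Pia, Uma); (Pia, Xin); (Uma, Nora); (Uma, Pia); (Uma, Xin); (Xin, Ivan); (Xin, Nora); (Xin, Pia); (Xin, Uma); (NULL, Judy)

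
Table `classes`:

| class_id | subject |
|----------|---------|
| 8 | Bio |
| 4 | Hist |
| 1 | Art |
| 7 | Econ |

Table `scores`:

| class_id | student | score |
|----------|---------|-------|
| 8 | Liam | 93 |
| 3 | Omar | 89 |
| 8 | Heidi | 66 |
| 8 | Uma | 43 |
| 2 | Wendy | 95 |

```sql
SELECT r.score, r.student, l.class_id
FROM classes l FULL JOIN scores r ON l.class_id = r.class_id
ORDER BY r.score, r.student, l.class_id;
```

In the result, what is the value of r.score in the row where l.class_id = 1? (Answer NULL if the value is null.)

NULL

FULL OUTER JOIN keeps every row from both sides; unmatched rows get NULL for the other side's columns.
Matching on l.class_id = r.class_id.
Matched pairs: 3; unmatched l rows kept: 3; unmatched r rows kept: 2.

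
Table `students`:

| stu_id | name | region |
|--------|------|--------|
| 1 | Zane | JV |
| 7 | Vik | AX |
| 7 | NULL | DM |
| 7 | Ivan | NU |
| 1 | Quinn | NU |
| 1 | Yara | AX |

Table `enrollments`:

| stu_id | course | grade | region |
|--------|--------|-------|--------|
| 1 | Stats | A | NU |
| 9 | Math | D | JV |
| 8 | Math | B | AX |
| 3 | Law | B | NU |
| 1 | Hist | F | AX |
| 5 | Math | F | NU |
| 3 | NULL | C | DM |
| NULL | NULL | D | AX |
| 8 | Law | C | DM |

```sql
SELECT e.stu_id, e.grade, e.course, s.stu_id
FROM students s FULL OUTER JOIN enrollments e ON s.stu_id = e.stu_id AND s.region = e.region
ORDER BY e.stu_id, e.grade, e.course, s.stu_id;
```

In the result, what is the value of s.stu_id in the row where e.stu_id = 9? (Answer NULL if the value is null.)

NULL

FULL OUTER JOIN keeps every row from both sides; unmatched rows get NULL for the other side's columns.
Matching on s.stu_id = e.stu_id AND s.region = e.region. A NULL in a compared column never satisfies the condition.
- s row (stu_id=1, region=JV): no match → kept, e columns NULL.
- s row (stu_id=7, region=AX): no match → kept, e columns NULL.
- s row (stu_id=7, region=DM): no match → kept, e columns NULL.
- s row (stu_id=7, region=NU): no match → kept, e columns NULL.
- s row (stu_id=1, region=NU): matches 1 e row(s) → 1 output row(s).
- s row (stu_id=1, region=AX): matches 1 e row(s) → 1 output row(s).
- plus 7 unmatched e row(s), each kept with NULL s columns.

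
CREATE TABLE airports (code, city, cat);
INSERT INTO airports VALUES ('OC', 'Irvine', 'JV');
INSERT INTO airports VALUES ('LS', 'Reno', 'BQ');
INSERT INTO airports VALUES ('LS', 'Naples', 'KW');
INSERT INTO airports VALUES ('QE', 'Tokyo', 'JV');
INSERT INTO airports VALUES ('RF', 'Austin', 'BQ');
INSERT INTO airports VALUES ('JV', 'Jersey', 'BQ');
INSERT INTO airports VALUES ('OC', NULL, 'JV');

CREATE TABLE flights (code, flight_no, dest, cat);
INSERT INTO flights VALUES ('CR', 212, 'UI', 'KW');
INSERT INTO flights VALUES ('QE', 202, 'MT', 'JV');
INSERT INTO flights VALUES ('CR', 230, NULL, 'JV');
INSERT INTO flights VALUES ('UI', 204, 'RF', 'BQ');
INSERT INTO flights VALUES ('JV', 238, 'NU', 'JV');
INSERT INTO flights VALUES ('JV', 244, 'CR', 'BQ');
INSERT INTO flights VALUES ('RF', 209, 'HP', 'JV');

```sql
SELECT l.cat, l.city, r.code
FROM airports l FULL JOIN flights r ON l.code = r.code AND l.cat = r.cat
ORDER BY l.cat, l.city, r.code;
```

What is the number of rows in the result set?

FULL OUTER JOIN keeps every row from both sides; unmatched rows get NULL for the other side's columns.
Matching on l.code = r.code AND l.cat = r.cat.
- l[0] code=OC, cat=JV → no match; kept with NULLs on the r side.
- l[1] code=LS, cat=BQ → no match; kept with NULLs on the r side.
- l[2] code=LS, cat=KW → no match; kept with NULLs on the r side.
- l[3] code=QE, cat=JV → 1 match(es) in r → 1 row(s).
- l[4] code=RF, cat=BQ → no match; kept with NULLs on the r side.
- l[5] code=JV, cat=BQ → 1 match(es) in r → 1 row(s).
- l[6] code=OC, cat=JV → no match; kept with NULLs on the r side.
- 5 row(s) from r found no l partner → padded with NULL.
Total: 2 matched + 10 padded = 12 rows.

12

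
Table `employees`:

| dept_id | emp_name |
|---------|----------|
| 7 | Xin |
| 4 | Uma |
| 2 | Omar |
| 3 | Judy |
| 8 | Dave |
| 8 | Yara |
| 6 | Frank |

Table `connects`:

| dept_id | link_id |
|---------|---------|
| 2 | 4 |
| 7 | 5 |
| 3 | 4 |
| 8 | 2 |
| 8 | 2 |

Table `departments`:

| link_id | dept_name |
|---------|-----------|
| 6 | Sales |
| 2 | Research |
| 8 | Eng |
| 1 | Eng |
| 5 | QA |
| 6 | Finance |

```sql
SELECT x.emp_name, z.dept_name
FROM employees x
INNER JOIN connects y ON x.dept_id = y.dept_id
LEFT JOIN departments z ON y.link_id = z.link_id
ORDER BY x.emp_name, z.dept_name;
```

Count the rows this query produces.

7

Joins associate left-to-right: employees INNER JOIN connects on dept_id gives 7 intermediate row(s).
Then LEFT JOIN `departments z` on link_id: each of those 7 rows is kept; rows whose y.link_id has no match in z get NULL for z's columns.
Result: 7 row(s).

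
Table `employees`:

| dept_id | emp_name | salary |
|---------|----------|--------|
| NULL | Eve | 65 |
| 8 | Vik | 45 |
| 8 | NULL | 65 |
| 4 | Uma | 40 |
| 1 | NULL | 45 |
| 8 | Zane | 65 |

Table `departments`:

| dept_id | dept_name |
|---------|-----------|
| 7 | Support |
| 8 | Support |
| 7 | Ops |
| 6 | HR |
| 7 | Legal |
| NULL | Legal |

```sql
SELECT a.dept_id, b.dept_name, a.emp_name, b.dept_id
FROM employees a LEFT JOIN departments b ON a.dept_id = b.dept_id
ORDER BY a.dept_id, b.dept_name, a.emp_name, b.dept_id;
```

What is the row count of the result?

6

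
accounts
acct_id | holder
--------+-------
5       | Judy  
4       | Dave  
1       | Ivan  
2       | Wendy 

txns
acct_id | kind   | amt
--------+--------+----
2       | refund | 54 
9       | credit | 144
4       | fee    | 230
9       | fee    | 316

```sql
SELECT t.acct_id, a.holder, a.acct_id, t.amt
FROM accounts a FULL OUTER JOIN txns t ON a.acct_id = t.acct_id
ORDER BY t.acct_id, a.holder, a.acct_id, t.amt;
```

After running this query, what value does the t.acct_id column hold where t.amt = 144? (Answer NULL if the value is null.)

FULL OUTER JOIN keeps every row from both sides; unmatched rows get NULL for the other side's columns.
Matching on a.acct_id = t.acct_id.
- a[0] acct_id=5 → no match; kept with NULLs on the t side.
- a[1] acct_id=4 → 1 match(es) in t → 1 row(s).
- a[2] acct_id=1 → no match; kept with NULLs on the t side.
- a[3] acct_id=2 → 1 match(es) in t → 1 row(s).
- 2 row(s) from t found no a partner → padded with NULL.

9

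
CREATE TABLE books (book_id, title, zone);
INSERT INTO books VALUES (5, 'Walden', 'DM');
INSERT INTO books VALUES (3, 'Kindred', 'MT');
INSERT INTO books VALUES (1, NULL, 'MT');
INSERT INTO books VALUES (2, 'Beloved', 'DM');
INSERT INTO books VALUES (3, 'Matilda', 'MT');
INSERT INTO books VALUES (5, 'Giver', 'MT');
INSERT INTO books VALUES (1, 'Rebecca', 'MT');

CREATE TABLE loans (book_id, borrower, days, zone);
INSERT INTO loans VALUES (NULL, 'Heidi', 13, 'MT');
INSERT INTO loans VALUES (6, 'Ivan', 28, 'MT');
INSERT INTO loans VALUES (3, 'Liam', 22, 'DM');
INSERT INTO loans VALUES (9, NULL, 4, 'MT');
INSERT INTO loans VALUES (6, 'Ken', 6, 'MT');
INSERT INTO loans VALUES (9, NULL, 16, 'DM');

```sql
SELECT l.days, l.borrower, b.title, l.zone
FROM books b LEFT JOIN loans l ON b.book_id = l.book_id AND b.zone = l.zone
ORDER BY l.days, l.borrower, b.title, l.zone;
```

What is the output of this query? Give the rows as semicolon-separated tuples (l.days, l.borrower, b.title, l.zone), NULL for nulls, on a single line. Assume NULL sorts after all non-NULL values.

(NULL, NULL, Beloved, NULL); (NULL, NULL, Giver, NULL); (NULL, NULL, Kindred, NULL); (NULL, NULL, Matilda, NULL); (NULL, NULL, Rebecca, NULL); (NULL, NULL, Walden, NULL); (NULL, NULL, NULL, NULL)

LEFT JOIN keeps every row from `books`; unmatched rows get NULL for `loans`'s columns.
Matching on b.book_id = l.book_id AND b.zone = l.zone. A NULL in a compared column never satisfies the condition.
- book_id=5, zone=DM: no l row matches, row kept with l columns NULL.
- book_id=3, zone=MT: no l row matches, row kept with l columns NULL.
- book_id=1, zone=MT: no l row matches, row kept with l columns NULL.
- book_id=2, zone=DM: no l row matches, row kept with l columns NULL.
- book_id=3, zone=MT: no l row matches, row kept with l columns NULL.
- book_id=5, zone=MT: no l row matches, row kept with l columns NULL.
- book_id=1, zone=MT: no l row matches, row kept with l columns NULL.
After projecting and ordering:
l.days | l.borrower | b.title | l.zone
NULL | NULL | Beloved | NULL
NULL | NULL | Giver | NULL
NULL | NULL | Kindred | NULL
NULL | NULL | Matilda | NULL
NULL | NULL | Rebecca | NULL
NULL | NULL | Walden | NULL
NULL | NULL | NULL | NULL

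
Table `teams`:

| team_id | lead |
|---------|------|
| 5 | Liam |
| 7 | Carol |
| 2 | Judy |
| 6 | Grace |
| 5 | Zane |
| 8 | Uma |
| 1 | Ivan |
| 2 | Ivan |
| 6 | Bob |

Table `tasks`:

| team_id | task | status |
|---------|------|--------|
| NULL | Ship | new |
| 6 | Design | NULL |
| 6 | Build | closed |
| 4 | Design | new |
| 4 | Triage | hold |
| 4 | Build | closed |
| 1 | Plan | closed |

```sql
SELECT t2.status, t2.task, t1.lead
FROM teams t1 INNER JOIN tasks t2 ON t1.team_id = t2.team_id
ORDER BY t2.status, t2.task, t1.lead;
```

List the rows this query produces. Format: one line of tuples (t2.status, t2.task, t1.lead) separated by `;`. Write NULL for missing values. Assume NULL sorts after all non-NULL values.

(closed, Build, Bob); (closed, Build, Grace); (closed, Plan, Ivan); (NULL, Design, Bob); (NULL, Design, Grace)

INNER JOIN keeps only pairs where the ON condition holds.
Matching on t1.team_id = t2.team_id. A NULL in a compared column never satisfies the condition.
- team_id=5: no matching t2 row, dropped.
- team_id=7: no matching t2 row, dropped.
- team_id=2: no matching t2 row, dropped.
- team_id=6: 2 matching t2 row(s), so 2 row(s) emitted.
- team_id=5: no matching t2 row, dropped.
- team_id=8: no matching t2 row, dropped.
- team_id=1: 1 matching t2 row(s), so 1 row(s) emitted.
- team_id=2: no matching t2 row, dropped.
- team_id=6: 2 matching t2 row(s), so 2 row(s) emitted.
After projecting and ordering:
t2.status | t2.task | t1.lead
closed | Build | Bob
closed | Build | Grace
closed | Plan | Ivan
NULL | Design | Bob
NULL | Design | Grace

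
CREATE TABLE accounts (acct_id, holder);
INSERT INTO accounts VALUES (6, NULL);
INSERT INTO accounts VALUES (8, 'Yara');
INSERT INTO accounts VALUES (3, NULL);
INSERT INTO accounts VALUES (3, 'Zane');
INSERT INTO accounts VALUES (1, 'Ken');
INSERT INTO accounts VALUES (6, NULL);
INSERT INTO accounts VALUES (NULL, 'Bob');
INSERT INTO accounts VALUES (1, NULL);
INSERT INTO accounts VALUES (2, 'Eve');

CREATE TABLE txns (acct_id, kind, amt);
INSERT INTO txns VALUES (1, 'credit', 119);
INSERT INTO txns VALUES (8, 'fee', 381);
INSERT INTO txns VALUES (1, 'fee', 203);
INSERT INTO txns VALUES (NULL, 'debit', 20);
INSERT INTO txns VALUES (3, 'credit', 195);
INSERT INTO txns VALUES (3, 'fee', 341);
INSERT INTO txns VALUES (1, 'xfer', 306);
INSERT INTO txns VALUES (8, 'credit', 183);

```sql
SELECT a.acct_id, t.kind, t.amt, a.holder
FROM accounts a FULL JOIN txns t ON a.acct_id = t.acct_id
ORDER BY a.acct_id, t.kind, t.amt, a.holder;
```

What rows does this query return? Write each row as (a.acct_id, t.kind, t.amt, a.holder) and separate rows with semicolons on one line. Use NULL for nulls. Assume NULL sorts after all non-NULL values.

(1, credit, 119, Ken); (1, credit, 119, NULL); (1, fee, 203, Ken); (1, fee, 203, NULL); (1, xfer, 306, Ken); (1, xfer, 306, NULL); (2, NULL, NULL, Eve); (3, credit, 195, Zane); (3, credit, 195, NULL); (3, fee, 341, Zane); (3, fee, 341, NULL); (6, NULL, NULL, NULL); (6, NULL, NULL, NULL); (8, credit, 183, Yara); (8, fee, 381, Yara); (NULL, debit, 20, NULL); (NULL, NULL, NULL, Bob)

FULL OUTER JOIN keeps every row from both sides; unmatched rows get NULL for the other side's columns.
Matching on a.acct_id = t.acct_id. A NULL in a compared column never satisfies the condition.
- a (acct_id=6) has no partner → padded with NULL.
- a (acct_id=8) pairs with 2 row(s) of t.
- a (acct_id=3) pairs with 2 row(s) of t.
- a (acct_id=3) pairs with 2 row(s) of t.
- a (acct_id=1) pairs with 3 row(s) of t.
- a (acct_id=6) has no partner → padded with NULL.
- a (acct_id=NULL) has no partner → padded with NULL.
- a (acct_id=1) pairs with 3 row(s) of t.
- a (acct_id=2) has no partner → padded with NULL.
- 1 t row(s) had no a match → kept, a columns NULL.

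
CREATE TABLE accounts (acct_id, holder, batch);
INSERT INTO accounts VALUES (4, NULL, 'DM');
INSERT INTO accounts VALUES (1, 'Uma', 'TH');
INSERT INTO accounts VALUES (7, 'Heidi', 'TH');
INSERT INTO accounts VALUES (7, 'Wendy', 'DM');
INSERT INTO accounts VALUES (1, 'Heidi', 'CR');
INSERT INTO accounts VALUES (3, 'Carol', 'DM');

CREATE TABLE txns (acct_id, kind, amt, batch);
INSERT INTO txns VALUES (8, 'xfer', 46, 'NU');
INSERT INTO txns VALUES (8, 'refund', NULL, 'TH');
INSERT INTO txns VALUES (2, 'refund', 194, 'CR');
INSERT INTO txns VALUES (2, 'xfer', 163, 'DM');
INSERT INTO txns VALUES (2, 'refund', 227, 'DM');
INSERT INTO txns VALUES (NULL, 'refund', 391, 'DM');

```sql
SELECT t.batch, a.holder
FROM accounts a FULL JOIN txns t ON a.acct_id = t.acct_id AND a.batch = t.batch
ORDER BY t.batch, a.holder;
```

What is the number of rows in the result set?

12

FULL OUTER JOIN keeps every row from both sides; unmatched rows get NULL for the other side's columns.
Matching on a.acct_id = t.acct_id AND a.batch = t.batch. A NULL in a compared column never satisfies the condition.
- a (acct_id=4, batch=DM) has no partner → padded with NULL.
- a (acct_id=1, batch=TH) has no partner → padded with NULL.
- a (acct_id=7, batch=TH) has no partner → padded with NULL.
- a (acct_id=7, batch=DM) has no partner → padded with NULL.
- a (acct_id=1, batch=CR) has no partner → padded with NULL.
- a (acct_id=3, batch=DM) has no partner → padded with NULL.
- plus 6 unmatched t row(s), each kept with NULL a columns.
Total: 0 matched + 12 padded = 12 rows.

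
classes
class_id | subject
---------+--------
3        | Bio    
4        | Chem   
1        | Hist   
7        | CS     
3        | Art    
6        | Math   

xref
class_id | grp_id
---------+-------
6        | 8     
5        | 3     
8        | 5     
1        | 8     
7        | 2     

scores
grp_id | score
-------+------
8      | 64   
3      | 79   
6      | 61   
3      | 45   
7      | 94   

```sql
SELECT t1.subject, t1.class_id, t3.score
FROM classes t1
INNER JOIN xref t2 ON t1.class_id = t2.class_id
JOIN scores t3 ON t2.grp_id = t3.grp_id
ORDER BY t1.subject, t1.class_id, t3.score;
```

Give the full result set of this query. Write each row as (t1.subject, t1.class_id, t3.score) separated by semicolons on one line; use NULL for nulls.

(Hist, 1, 64); (Math, 6, 64)

Evaluate left to right. First `classes t1 INNER JOIN xref t2` on class_id: 3 row(s).
Then INNER JOIN `scores t3` on grp_id: keep only rows whose t2.grp_id appears in t3.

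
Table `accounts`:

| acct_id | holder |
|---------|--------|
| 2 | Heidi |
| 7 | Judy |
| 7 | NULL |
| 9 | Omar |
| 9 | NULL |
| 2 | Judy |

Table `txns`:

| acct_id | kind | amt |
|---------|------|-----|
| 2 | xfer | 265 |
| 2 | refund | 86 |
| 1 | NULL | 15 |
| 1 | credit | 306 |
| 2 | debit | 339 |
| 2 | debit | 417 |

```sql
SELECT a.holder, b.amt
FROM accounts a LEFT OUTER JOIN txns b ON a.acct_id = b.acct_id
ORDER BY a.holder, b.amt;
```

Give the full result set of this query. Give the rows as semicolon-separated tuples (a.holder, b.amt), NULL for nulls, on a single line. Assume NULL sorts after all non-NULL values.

(Heidi, 86); (Heidi, 265); (Heidi, 339); (Heidi, 417); (Judy, 86); (Judy, 265); (Judy, 339); (Judy, 417); (Judy, NULL); (Omar, NULL); (NULL, NULL); (NULL, NULL)

LEFT JOIN keeps every row from `accounts`; unmatched rows get NULL for `txns`'s columns.
Matching on a.acct_id = b.acct_id.
- a (acct_id=2) pairs with 4 row(s) of b.
- a (acct_id=7) has no partner → padded with NULL.
- a (acct_id=7) has no partner → padded with NULL.
- a (acct_id=9) has no partner → padded with NULL.
- a (acct_id=9) has no partner → padded with NULL.
- a (acct_id=2) pairs with 4 row(s) of b.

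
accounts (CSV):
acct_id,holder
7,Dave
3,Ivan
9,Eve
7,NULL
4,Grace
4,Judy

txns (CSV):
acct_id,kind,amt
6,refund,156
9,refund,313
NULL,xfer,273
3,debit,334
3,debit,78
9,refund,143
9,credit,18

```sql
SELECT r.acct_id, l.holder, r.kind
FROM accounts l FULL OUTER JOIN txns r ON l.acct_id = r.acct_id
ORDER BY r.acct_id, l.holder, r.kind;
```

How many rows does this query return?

FULL OUTER JOIN keeps every row from both sides; unmatched rows get NULL for the other side's columns.
Matching on l.acct_id = r.acct_id. A NULL in a compared column never satisfies the condition.
Matched pairs: 5; unmatched l rows kept: 4; unmatched r rows kept: 2.
Total: 5 matched + 6 padded = 11 rows.

11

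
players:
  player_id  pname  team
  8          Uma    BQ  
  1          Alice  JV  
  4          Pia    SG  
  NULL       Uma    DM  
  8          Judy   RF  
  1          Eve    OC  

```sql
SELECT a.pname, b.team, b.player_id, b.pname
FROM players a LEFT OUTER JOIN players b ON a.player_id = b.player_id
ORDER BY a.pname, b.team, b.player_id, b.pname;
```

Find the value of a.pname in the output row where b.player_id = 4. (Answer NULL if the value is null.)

Pia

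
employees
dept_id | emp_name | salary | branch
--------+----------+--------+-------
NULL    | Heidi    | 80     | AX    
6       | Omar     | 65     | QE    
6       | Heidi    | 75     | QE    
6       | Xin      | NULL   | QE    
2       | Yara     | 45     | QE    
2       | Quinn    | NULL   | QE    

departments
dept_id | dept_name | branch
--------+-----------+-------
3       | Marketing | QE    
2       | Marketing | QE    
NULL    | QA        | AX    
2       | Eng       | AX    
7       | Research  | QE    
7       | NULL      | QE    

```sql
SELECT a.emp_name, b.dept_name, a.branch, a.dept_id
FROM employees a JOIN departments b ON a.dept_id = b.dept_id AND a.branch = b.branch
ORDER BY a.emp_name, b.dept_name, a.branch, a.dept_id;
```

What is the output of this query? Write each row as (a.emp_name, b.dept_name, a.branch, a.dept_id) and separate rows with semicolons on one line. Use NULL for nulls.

INNER JOIN keeps only pairs where the ON condition holds.
Matching on a.dept_id = b.dept_id AND a.branch = b.branch. A NULL in a compared column never satisfies the condition.
Matched pairs: 2.

(Quinn, Marketing, QE, 2); (Yara, Marketing, QE, 2)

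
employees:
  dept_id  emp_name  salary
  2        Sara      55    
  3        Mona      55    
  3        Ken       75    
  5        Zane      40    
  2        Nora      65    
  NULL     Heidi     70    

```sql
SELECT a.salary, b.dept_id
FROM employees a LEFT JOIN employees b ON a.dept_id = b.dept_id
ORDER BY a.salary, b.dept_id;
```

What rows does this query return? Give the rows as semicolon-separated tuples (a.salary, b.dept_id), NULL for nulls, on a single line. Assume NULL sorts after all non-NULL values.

(40, 5); (55, 2); (55, 2); (55, 3); (55, 3); (65, 2); (65, 2); (70, NULL); (75, 3); (75, 3)

LEFT JOIN keeps every row from `employees a`; unmatched rows get NULL for `employees b`'s columns.
Matching on a.dept_id = b.dept_id. A NULL in a compared column never satisfies the condition.
- a[0] dept_id=2 → 2 match(es) in b → 2 row(s).
- a[1] dept_id=3 → 2 match(es) in b → 2 row(s).
- a[2] dept_id=3 → 2 match(es) in b → 2 row(s).
- a[3] dept_id=5 → 1 match(es) in b → 1 row(s).
- a[4] dept_id=2 → 2 match(es) in b → 2 row(s).
- a[5] dept_id=NULL → no match; kept with NULLs on the b side.
After projecting and ordering:
a.salary | b.dept_id
40 | 5
55 | 2
55 | 2
55 | 3
55 | 3
65 | 2
65 | 2
70 | NULL
75 | 3
75 | 3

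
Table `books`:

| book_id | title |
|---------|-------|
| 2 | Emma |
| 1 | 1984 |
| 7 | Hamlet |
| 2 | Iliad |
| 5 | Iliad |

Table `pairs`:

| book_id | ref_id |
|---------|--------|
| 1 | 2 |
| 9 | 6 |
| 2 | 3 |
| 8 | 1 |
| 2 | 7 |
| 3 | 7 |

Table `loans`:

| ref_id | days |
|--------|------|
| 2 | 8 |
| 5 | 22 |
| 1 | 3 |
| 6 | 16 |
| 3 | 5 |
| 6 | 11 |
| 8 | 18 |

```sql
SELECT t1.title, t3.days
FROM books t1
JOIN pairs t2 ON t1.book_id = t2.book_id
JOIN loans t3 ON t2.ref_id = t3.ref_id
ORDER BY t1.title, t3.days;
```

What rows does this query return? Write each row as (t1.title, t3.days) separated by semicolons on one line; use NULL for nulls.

(1984, 8); (Emma, 5); (Iliad, 5)

Joins associate left-to-right: books INNER JOIN pairs on book_id gives 5 intermediate row(s).
Then INNER JOIN `loans t3` on ref_id: keep only rows whose t2.ref_id appears in t3.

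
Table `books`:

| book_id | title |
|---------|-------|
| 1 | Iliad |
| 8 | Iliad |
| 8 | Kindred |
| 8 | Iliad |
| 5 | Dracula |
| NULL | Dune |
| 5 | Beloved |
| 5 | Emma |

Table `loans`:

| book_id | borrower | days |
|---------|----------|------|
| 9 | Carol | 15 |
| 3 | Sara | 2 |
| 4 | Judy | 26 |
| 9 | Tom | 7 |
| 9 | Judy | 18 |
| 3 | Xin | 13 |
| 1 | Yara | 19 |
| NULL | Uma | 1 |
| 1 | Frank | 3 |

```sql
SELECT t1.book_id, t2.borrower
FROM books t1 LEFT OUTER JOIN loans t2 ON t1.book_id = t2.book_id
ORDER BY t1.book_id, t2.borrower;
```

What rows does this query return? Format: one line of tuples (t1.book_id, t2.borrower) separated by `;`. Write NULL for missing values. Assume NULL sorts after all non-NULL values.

LEFT JOIN keeps every row from `books`; unmatched rows get NULL for `loans`'s columns.
Matching on t1.book_id = t2.book_id. A NULL in a compared column never satisfies the condition.
Matched pairs: 2; unmatched t1 rows kept: 7.

(1, Frank); (1, Yara); (5, NULL); (5, NULL); (5, NULL); (8, NULL); (8, NULL); (8, NULL); (NULL, NULL)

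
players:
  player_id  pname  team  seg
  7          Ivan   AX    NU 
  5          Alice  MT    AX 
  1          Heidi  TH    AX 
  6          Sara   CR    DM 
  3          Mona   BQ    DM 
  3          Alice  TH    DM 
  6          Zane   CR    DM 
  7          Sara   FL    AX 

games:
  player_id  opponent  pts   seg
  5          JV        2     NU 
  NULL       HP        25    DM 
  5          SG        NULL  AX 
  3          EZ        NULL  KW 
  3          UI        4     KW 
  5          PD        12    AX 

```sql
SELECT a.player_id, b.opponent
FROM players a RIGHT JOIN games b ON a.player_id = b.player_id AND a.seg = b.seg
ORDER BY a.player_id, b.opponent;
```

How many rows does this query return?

RIGHT JOIN keeps every row from `games`; unmatched rows get NULL for `players`'s columns.
Matching on a.player_id = b.player_id AND a.seg = b.seg. A NULL in a compared column never satisfies the condition.
- player_id=7, seg=NU: no matching b row.
- player_id=5, seg=AX: 2 matching b row(s), so 2 row(s) emitted.
- player_id=1, seg=AX: no matching b row.
- player_id=6, seg=DM: no matching b row.
- player_id=3, seg=DM: no matching b row.
- player_id=3, seg=DM: no matching b row.
- player_id=6, seg=DM: no matching b row.
- player_id=7, seg=AX: no matching b row.
- 4 row(s) from b found no a partner → padded with NULL.
Total: 2 matched + 4 padded = 6 rows.

6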